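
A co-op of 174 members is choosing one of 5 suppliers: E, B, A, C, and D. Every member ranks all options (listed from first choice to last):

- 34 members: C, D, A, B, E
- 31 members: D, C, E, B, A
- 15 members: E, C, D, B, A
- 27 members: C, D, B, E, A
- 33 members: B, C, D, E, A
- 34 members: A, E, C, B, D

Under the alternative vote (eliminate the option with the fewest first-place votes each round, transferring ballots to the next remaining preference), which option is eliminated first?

E

Round 1: E 15, B 33, A 34, C 61, D 31. Eliminate E.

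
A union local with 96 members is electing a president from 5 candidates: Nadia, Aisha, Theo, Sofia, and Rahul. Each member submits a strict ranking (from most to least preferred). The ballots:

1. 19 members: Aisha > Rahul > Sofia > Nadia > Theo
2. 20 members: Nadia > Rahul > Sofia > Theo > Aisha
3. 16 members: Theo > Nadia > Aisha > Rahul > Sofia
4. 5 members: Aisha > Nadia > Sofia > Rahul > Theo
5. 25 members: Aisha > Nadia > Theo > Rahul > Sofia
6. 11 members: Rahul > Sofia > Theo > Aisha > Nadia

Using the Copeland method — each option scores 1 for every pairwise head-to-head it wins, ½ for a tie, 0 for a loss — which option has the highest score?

Aisha

Nadia: beats Theo, Sofia, and Rahul; loses to Aisha → score 3.
Aisha: beats Nadia, Theo, Sofia, and Rahul → score 4.
Theo: loses to Nadia, Aisha, Sofia, and Rahul → score 0.
Sofia: beats Theo; loses to Nadia, Aisha, and Rahul → score 1.
Rahul: beats Theo and Sofia; loses to Nadia and Aisha → score 2.
Aisha has the best pairwise record.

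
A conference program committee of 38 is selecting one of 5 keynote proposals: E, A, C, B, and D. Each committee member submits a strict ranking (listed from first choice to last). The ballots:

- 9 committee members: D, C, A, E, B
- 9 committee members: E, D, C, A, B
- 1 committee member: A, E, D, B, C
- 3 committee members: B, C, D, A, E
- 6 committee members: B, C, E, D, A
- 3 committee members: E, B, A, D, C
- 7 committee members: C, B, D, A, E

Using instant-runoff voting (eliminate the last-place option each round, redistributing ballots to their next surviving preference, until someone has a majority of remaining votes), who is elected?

E

Round 1: E 12, A 1, C 7, B 9, D 9. Eliminate A.
Round 2: E 13, C 7, B 9, D 9. Eliminate C.
Round 3: E 13, B 16, D 9. Eliminate D.
Round 4: E 22, B 16. E has a majority.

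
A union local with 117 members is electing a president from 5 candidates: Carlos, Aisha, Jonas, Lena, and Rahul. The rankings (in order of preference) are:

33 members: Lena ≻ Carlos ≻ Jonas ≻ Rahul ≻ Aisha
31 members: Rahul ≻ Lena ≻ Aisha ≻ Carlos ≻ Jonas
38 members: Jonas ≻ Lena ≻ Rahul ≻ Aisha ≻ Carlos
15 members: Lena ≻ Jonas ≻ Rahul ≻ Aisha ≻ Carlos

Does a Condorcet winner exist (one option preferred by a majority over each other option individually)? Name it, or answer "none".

Lena

Lena vs Carlos: 117–0 for Lena.
Lena vs Aisha: 117–0 for Lena.
Lena vs Jonas: 79–38 for Lena.
Lena vs Rahul: 86–31 for Lena.
Lena beats every other option head-to-head.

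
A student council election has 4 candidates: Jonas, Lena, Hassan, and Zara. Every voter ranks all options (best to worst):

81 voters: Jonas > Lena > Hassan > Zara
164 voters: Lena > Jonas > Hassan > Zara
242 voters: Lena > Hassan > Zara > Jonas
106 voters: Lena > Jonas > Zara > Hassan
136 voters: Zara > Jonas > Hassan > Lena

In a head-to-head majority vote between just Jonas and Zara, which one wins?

Voters preferring Jonas to Zara: 351; preferring Zara to Jonas: 378.
Zara wins the head-to-head.

Zara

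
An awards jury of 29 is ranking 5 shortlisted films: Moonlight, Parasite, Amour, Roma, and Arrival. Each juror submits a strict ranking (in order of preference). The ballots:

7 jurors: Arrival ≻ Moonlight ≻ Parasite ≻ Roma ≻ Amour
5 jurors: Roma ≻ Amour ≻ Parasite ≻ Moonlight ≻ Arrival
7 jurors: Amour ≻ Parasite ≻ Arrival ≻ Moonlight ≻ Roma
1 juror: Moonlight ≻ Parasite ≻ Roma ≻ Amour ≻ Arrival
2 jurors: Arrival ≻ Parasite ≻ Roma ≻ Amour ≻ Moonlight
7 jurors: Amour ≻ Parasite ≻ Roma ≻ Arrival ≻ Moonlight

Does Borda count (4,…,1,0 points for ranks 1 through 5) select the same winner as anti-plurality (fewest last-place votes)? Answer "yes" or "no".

yes

Borda — scores: Moonlight 37, Parasite 75, Amour 74, Roma 47, Arrival 57. Winner: Parasite.
Anti-plurality — last-place votes: Moonlight 9, Parasite 0, Amour 7, Roma 7, Arrival 6. Winner: Parasite.
The two methods agree.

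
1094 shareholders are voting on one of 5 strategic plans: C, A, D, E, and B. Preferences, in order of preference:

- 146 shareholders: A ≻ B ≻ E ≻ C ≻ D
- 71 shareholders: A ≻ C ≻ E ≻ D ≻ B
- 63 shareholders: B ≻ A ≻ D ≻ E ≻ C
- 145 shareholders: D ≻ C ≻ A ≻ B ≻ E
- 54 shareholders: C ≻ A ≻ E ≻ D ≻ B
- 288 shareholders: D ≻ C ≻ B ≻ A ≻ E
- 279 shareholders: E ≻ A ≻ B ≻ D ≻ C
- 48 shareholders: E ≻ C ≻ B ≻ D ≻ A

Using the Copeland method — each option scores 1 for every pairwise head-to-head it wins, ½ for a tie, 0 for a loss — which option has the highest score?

A

C: beats E and B; loses to A and D → score 2.
A: beats C, D, E, and B → score 4.
D: beats C and B; loses to A and E → score 2.
E: beats D; loses to C, A, and B → score 1.
B: beats E; loses to C, A, and D → score 1.
A has the best pairwise record.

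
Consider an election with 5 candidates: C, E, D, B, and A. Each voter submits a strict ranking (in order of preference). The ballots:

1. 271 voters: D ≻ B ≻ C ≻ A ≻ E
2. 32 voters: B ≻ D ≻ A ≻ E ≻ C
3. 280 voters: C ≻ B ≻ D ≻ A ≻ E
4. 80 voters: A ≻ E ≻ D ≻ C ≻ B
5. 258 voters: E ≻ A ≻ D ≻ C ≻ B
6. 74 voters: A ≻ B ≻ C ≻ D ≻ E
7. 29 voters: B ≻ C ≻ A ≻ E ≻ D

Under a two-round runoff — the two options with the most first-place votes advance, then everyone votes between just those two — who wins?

D

Round 1 first-place votes: C 280, E 258, D 271, B 61, A 154.
C and D advance.
Runoff: C is preferred to D by 383 voters; D by 641.
D wins the runoff.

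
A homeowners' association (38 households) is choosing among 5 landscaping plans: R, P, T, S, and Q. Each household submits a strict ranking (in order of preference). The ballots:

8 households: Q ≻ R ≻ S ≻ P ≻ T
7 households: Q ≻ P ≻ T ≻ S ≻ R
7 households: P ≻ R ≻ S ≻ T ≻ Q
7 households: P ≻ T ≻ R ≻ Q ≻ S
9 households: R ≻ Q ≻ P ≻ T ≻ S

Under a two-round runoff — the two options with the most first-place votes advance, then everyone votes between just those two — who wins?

Q

Round 1 first-place votes: R 9, P 14, T 0, S 0, Q 15.
Q and P advance.
Runoff: Q is preferred to P by 24 voters; P by 14.
Q wins the runoff.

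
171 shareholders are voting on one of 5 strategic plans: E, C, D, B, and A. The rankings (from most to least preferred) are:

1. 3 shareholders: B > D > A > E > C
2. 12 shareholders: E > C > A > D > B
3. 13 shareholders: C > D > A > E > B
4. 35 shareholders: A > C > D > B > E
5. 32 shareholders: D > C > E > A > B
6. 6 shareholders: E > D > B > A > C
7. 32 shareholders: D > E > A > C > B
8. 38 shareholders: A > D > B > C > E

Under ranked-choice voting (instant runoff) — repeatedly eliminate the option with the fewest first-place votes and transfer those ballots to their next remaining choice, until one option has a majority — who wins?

D

Round 1: E 18, C 13, D 64, B 3, A 73. Eliminate B.
Round 2: E 18, C 13, D 67, A 73. Eliminate C.
Round 3: E 18, D 80, A 73. Eliminate E.
Round 4: D 86, A 85. D has a majority.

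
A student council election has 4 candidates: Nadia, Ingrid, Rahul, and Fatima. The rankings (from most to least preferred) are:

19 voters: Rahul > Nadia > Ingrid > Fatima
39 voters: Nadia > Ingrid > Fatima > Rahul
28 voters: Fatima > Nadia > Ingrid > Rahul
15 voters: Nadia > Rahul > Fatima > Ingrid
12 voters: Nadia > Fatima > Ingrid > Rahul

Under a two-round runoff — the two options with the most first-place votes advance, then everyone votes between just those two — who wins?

Nadia

Round 1 first-place votes: Nadia 66, Ingrid 0, Rahul 19, Fatima 28.
Nadia and Fatima advance.
Runoff: Nadia is preferred to Fatima by 85 voters; Fatima by 28.
Nadia wins the runoff.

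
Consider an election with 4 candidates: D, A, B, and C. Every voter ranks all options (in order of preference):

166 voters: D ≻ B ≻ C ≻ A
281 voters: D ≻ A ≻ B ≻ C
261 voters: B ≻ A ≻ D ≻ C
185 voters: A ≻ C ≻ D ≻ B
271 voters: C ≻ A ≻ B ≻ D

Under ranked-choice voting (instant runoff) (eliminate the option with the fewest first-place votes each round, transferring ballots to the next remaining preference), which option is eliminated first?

A

Round 1: D 447, A 185, B 261, C 271. Eliminate A.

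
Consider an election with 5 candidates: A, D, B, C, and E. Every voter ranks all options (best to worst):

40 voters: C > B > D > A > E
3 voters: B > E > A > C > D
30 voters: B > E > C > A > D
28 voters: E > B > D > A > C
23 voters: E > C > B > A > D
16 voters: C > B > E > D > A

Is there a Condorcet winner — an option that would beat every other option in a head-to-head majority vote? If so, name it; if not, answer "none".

Checking pairwise contests:
D beats A 84–56.
B beats D 140–0.
C beats B 79–61.
E beats C 84–56.
B beats E 89–51.
Every option loses at least one head-to-head, so there is no Condorcet winner.

none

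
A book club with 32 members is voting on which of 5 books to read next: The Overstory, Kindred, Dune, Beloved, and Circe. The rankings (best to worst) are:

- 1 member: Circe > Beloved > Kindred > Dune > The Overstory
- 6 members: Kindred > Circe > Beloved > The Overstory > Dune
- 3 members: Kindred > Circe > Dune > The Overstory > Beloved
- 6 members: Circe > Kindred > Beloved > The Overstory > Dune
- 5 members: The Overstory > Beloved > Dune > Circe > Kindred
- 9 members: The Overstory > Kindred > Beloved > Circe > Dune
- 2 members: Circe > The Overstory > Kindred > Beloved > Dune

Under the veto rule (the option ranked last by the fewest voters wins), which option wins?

Last-place votes: The Overstory 1, Kindred 5, Dune 23, Beloved 3, Circe 0.
Circe is ranked last by the fewest voters, so Circe wins.

Circe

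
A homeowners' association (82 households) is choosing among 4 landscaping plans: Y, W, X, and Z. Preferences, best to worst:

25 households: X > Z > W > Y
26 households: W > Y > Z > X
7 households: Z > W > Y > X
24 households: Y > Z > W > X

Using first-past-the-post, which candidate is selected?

First-place votes: Y 24, W 26, X 25, Z 7.
W has the most first-place votes.

W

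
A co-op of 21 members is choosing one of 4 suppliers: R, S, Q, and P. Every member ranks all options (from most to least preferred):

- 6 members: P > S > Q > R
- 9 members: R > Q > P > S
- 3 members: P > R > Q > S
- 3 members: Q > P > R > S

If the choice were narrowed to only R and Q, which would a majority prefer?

R

Voters preferring R to Q: 12; preferring Q to R: 9.
R wins the head-to-head.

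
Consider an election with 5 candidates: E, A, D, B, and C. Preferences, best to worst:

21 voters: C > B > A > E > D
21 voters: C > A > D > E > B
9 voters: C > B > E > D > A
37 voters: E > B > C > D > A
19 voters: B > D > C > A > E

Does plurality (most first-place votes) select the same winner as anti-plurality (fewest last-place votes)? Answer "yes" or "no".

yes

Plurality — first-place votes: E 37, A 0, D 0, B 19, C 51. Winner: C.
Anti-plurality — last-place votes: E 19, A 46, D 21, B 21, C 0. Winner: C.
The two methods agree.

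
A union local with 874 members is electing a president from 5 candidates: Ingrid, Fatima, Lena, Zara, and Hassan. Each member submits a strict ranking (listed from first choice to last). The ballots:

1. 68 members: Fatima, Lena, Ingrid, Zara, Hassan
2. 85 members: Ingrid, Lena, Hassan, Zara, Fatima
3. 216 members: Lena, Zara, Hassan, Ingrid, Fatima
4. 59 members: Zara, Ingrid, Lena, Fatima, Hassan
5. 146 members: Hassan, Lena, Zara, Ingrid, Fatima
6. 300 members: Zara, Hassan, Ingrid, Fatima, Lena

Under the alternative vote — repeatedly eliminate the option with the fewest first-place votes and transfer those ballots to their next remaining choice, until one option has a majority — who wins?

Lena

Round 1: Ingrid 85, Fatima 68, Lena 216, Zara 359, Hassan 146. Eliminate Fatima.
Round 2: Ingrid 85, Lena 284, Zara 359, Hassan 146. Eliminate Ingrid.
Round 3: Lena 369, Zara 359, Hassan 146. Eliminate Hassan.
Round 4: Lena 515, Zara 359. Lena has a majority.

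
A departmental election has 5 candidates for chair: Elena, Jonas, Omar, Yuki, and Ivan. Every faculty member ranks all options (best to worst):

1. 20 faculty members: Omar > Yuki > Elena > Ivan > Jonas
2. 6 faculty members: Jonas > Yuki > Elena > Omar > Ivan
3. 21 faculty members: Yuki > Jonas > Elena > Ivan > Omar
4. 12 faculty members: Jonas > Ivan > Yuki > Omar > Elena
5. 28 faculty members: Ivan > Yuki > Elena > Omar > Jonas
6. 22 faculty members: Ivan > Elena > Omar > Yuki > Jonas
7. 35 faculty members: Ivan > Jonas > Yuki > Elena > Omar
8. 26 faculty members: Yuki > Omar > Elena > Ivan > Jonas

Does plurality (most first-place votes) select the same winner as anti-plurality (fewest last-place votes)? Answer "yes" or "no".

no

Plurality — first-place votes: Elena 0, Jonas 18, Omar 20, Yuki 47, Ivan 85. Winner: Ivan.
Anti-plurality — last-place votes: Elena 12, Jonas 96, Omar 56, Yuki 0, Ivan 6. Winner: Yuki.
The two methods disagree.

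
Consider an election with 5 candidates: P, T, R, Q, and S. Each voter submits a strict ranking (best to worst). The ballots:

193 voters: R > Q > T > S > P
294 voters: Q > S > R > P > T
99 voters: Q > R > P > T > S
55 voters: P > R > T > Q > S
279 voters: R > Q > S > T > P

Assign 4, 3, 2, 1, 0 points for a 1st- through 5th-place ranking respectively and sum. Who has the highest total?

Q

P: 193·0 + 294·1 + 99·2 + 55·4 + 279·0 = 712
T: 193·2 + 294·0 + 99·1 + 55·2 + 279·1 = 874
R: 193·4 + 294·2 + 99·3 + 55·3 + 279·4 = 2938
Q: 193·3 + 294·4 + 99·4 + 55·1 + 279·3 = 3043
S: 193·1 + 294·3 + 99·0 + 55·0 + 279·2 = 1633
Q has the highest Borda score (3043).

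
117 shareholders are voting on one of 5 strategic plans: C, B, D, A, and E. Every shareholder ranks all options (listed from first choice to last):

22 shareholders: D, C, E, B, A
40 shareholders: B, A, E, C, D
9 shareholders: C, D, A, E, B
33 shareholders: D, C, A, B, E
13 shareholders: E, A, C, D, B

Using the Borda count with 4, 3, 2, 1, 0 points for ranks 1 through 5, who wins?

C

C: 22·3 + 40·1 + 9·4 + 33·3 + 13·2 = 267
B: 22·1 + 40·4 + 9·0 + 33·1 + 13·0 = 215
D: 22·4 + 40·0 + 9·3 + 33·4 + 13·1 = 260
A: 22·0 + 40·3 + 9·2 + 33·2 + 13·3 = 243
E: 22·2 + 40·2 + 9·1 + 33·0 + 13·4 = 185
C has the highest Borda score (267).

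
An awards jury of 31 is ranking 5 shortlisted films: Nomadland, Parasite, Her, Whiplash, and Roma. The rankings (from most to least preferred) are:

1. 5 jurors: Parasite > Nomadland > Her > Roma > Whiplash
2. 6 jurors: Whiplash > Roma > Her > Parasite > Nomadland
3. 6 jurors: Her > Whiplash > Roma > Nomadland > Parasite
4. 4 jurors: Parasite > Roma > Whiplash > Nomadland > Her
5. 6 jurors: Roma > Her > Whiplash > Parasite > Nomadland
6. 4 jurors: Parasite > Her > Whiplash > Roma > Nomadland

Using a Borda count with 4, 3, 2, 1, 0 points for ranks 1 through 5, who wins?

Her

Nomadland: 5·3 + 6·0 + 6·1 + 4·1 + 6·0 + 4·0 = 25
Parasite: 5·4 + 6·1 + 6·0 + 4·4 + 6·1 + 4·4 = 64
Her: 5·2 + 6·2 + 6·4 + 4·0 + 6·3 + 4·3 = 76
Whiplash: 5·0 + 6·4 + 6·3 + 4·2 + 6·2 + 4·2 = 70
Roma: 5·1 + 6·3 + 6·2 + 4·3 + 6·4 + 4·1 = 75
Her has the highest Borda score (76).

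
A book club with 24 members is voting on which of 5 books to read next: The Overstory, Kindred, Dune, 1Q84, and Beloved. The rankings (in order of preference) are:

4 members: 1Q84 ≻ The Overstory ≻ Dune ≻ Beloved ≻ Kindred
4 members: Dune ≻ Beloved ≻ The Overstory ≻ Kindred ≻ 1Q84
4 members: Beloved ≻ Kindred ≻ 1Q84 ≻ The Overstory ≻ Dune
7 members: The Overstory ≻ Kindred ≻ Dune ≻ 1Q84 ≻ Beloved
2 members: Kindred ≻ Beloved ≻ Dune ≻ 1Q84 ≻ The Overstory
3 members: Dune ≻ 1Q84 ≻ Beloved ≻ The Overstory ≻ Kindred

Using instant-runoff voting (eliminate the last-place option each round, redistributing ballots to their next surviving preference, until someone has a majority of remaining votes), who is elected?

Round 1: The Overstory 7, Kindred 2, Dune 7, 1Q84 4, Beloved 4. Eliminate Kindred.
Round 2: The Overstory 7, Dune 7, 1Q84 4, Beloved 6. Eliminate 1Q84.
Round 3: The Overstory 11, Dune 7, Beloved 6. Eliminate Beloved.
Round 4: The Overstory 15, Dune 9. The Overstory has a majority.

The Overstory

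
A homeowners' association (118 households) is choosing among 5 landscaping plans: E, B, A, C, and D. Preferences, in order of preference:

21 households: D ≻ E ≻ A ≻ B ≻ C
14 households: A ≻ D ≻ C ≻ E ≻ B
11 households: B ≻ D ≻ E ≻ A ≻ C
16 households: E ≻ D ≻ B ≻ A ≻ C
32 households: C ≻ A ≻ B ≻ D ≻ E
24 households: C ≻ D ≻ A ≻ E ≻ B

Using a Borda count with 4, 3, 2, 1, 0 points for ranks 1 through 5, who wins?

E: 21·3 + 14·1 + 11·2 + 16·4 + 32·0 + 24·1 = 187
B: 21·1 + 14·0 + 11·4 + 16·2 + 32·2 + 24·0 = 161
A: 21·2 + 14·4 + 11·1 + 16·1 + 32·3 + 24·2 = 269
C: 21·0 + 14·2 + 11·0 + 16·0 + 32·4 + 24·4 = 252
D: 21·4 + 14·3 + 11·3 + 16·3 + 32·1 + 24·3 = 311
D has the highest Borda score (311).

D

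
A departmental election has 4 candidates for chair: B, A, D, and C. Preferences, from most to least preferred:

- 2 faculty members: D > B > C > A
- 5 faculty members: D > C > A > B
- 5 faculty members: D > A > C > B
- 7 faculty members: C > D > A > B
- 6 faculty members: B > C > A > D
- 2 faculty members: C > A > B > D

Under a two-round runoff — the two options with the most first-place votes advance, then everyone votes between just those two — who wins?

C

Round 1 first-place votes: B 6, A 0, D 12, C 9.
D and C advance.
Runoff: D is preferred to C by 12 voters; C by 15.
C wins the runoff.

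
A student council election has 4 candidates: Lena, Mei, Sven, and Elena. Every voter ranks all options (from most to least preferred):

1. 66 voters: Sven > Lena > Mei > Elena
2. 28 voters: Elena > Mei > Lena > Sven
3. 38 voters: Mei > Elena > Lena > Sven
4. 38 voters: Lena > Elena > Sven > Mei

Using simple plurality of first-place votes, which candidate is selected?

Sven

First-place votes: Lena 38, Mei 38, Sven 66, Elena 28.
Sven has the most first-place votes.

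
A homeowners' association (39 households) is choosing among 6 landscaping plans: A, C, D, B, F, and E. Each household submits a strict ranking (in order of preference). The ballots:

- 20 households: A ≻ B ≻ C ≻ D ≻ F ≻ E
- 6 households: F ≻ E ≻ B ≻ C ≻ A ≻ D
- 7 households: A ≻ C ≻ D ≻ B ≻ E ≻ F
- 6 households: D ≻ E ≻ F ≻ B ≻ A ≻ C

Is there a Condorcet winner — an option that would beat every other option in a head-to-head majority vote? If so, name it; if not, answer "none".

A vs C: 33–6 for A.
A vs D: 33–6 for A.
A vs B: 27–12 for A.
A vs F: 27–12 for A.
A vs E: 27–12 for A.
A beats every other option head-to-head.

A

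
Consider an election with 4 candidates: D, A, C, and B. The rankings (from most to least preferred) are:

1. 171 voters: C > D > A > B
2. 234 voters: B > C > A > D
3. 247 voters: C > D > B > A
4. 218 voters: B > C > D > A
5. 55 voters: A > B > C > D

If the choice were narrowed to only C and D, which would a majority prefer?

C

Voters preferring C to D: 925; preferring D to C: 0.
C wins the head-to-head.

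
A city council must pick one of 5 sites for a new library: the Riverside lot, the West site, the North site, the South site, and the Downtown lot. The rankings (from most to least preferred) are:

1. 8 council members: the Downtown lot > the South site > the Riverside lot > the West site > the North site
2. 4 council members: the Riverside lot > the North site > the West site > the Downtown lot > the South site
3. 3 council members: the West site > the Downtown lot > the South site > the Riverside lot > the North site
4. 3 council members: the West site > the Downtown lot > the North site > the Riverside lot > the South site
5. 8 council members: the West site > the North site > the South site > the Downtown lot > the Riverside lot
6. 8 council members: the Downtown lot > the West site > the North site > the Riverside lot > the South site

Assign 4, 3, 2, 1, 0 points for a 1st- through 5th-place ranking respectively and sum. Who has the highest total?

the West site

the Riverside lot: 8·2 + 4·4 + 3·1 + 3·1 + 8·0 + 8·1 = 46
the West site: 8·1 + 4·2 + 3·4 + 3·4 + 8·4 + 8·3 = 96
the North site: 8·0 + 4·3 + 3·0 + 3·2 + 8·3 + 8·2 = 58
the South site: 8·3 + 4·0 + 3·2 + 3·0 + 8·2 + 8·0 = 46
the Downtown lot: 8·4 + 4·1 + 3·3 + 3·3 + 8·1 + 8·4 = 94
the West site has the highest Borda score (96).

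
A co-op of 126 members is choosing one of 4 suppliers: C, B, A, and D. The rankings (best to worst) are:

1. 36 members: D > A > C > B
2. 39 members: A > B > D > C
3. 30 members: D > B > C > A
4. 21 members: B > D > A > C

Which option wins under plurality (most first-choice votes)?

D

First-place votes: C 0, B 21, A 39, D 66.
D has the most first-place votes.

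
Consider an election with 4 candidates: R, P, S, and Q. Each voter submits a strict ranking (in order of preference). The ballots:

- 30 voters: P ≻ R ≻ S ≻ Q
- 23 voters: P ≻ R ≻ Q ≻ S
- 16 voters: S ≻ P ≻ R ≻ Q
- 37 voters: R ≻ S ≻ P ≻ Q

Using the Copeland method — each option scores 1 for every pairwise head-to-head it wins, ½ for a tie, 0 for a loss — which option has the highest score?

R: beats S and Q; loses to P → score 2.
P: beats R and Q; ties S → score 2.5.
S: beats Q; ties P; loses to R → score 1.5.
Q: loses to R, P, and S → score 0.
P has the best pairwise record.

P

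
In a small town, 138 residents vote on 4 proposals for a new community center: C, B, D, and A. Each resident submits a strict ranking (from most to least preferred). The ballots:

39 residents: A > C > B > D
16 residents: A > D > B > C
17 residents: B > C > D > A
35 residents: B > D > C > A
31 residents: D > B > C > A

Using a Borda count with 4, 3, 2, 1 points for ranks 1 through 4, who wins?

C: 39·3 + 16·1 + 17·3 + 35·2 + 31·2 = 316
B: 39·2 + 16·2 + 17·4 + 35·4 + 31·3 = 411
D: 39·1 + 16·3 + 17·2 + 35·3 + 31·4 = 350
A: 39·4 + 16·4 + 17·1 + 35·1 + 31·1 = 303
B has the highest Borda score (411).

B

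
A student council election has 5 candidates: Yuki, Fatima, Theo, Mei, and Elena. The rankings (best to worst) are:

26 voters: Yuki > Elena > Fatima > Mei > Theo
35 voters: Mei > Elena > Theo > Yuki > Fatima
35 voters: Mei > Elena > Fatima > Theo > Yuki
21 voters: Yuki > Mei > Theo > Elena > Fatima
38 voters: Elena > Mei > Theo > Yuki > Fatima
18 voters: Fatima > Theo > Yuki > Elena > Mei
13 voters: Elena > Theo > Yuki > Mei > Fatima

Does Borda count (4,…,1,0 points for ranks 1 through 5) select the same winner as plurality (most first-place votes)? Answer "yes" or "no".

no

Borda — scores: Yuki 323, Fatima 194, Theo 316, Mei 496, Elena 531. Winner: Elena.
Plurality — first-place votes: Yuki 47, Fatima 18, Theo 0, Mei 70, Elena 51. Winner: Mei.
The two methods disagree.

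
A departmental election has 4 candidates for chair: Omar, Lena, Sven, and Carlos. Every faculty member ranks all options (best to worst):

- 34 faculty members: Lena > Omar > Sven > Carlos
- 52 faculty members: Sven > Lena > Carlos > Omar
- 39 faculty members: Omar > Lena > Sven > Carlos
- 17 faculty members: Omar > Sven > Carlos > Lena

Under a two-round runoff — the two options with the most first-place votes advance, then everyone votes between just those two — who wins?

Omar

Round 1 first-place votes: Omar 56, Lena 34, Sven 52, Carlos 0.
Omar and Sven advance.
Runoff: Omar is preferred to Sven by 90 voters; Sven by 52.
Omar wins the runoff.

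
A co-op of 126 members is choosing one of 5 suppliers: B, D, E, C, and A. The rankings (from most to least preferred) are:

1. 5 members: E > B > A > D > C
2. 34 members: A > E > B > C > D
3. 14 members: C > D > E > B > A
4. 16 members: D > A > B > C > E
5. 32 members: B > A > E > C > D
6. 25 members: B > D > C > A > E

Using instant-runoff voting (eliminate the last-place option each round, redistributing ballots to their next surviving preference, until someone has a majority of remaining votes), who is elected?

Round 1: B 57, D 16, E 5, C 14, A 34. Eliminate E.
Round 2: B 62, D 16, C 14, A 34. Eliminate C.
Round 3: B 62, D 30, A 34. Eliminate D.
Round 4: B 76, A 50. B has a majority.

B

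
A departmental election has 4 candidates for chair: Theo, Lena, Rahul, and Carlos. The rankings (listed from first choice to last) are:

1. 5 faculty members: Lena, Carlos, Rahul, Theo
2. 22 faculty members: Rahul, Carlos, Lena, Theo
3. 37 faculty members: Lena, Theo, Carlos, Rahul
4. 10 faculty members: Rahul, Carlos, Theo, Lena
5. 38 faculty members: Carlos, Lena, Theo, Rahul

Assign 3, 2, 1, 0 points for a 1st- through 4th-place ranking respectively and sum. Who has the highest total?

Theo: 5·0 + 22·0 + 37·2 + 10·1 + 38·1 = 122
Lena: 5·3 + 22·1 + 37·3 + 10·0 + 38·2 = 224
Rahul: 5·1 + 22·3 + 37·0 + 10·3 + 38·0 = 101
Carlos: 5·2 + 22·2 + 37·1 + 10·2 + 38·3 = 225
Carlos has the highest Borda score (225).

Carlos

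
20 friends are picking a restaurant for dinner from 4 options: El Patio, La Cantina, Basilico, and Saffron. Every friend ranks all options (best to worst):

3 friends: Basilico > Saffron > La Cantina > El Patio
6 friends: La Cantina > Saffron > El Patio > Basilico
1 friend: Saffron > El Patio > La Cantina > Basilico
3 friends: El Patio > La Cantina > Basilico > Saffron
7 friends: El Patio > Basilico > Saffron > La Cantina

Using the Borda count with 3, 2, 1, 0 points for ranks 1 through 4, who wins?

El Patio: 3·0 + 6·1 + 1·2 + 3·3 + 7·3 = 38
La Cantina: 3·1 + 6·3 + 1·1 + 3·2 + 7·0 = 28
Basilico: 3·3 + 6·0 + 1·0 + 3·1 + 7·2 = 26
Saffron: 3·2 + 6·2 + 1·3 + 3·0 + 7·1 = 28
El Patio has the highest Borda score (38).

El Patio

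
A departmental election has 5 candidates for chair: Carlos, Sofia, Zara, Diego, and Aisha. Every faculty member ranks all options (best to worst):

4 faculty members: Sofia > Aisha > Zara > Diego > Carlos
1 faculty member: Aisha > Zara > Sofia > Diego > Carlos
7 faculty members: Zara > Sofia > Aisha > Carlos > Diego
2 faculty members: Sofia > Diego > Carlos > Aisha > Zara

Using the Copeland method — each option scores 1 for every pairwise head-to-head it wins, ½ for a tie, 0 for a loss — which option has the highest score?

Zara

Carlos: ties Diego; loses to Sofia, Zara, and Aisha → score 0.5.
Sofia: beats Carlos, Diego, and Aisha; loses to Zara → score 3.
Zara: beats Carlos, Sofia, and Diego; ties Aisha → score 3.5.
Diego: ties Carlos; loses to Sofia, Zara, and Aisha → score 0.5.
Aisha: beats Carlos and Diego; ties Zara; loses to Sofia → score 2.5.
Zara has the best pairwise record.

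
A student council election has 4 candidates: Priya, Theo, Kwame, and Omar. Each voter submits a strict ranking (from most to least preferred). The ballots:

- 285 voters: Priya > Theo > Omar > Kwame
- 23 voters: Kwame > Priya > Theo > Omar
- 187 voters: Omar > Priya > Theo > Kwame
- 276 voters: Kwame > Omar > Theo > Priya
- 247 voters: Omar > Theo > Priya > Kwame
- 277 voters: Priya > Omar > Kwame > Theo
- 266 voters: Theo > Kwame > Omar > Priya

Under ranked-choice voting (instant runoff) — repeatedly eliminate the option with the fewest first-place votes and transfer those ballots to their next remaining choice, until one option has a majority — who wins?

Round 1: Priya 562, Theo 266, Kwame 299, Omar 434. Eliminate Theo.
Round 2: Priya 562, Kwame 565, Omar 434. Eliminate Omar.
Round 3: Priya 996, Kwame 565. Priya has a majority.

Priya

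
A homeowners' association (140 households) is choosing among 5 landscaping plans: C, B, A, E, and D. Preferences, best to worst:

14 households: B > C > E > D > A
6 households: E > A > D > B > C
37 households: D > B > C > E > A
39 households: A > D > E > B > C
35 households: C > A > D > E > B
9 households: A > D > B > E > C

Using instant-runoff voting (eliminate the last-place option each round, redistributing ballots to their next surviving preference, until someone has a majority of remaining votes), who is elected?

Round 1: C 35, B 14, A 48, E 6, D 37. Eliminate E.
Round 2: C 35, B 14, A 54, D 37. Eliminate B.
Round 3: C 49, A 54, D 37. Eliminate D.
Round 4: C 86, A 54. C has a majority.

C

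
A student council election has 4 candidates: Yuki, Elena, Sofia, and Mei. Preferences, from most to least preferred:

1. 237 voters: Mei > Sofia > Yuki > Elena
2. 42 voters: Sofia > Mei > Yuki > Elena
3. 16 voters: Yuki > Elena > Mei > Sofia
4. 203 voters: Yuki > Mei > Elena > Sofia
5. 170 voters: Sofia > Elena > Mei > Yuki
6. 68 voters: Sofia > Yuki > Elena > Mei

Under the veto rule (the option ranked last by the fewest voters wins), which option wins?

Mei

Last-place votes: Yuki 170, Elena 279, Sofia 219, Mei 68.
Mei is ranked last by the fewest voters, so Mei wins.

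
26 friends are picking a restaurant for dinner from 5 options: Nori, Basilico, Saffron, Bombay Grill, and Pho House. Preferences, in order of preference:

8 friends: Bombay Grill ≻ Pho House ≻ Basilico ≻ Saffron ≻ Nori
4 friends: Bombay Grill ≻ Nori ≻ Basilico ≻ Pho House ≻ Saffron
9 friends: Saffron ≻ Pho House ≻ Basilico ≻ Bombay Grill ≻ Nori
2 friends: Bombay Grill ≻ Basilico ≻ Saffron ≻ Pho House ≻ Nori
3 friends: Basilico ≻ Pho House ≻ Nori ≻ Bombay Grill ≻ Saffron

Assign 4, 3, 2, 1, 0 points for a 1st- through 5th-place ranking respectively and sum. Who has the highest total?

Bombay Grill

Nori: 8·0 + 4·3 + 9·0 + 2·0 + 3·2 = 18
Basilico: 8·2 + 4·2 + 9·2 + 2·3 + 3·4 = 60
Saffron: 8·1 + 4·0 + 9·4 + 2·2 + 3·0 = 48
Bombay Grill: 8·4 + 4·4 + 9·1 + 2·4 + 3·1 = 68
Pho House: 8·3 + 4·1 + 9·3 + 2·1 + 3·3 = 66
Bombay Grill has the highest Borda score (68).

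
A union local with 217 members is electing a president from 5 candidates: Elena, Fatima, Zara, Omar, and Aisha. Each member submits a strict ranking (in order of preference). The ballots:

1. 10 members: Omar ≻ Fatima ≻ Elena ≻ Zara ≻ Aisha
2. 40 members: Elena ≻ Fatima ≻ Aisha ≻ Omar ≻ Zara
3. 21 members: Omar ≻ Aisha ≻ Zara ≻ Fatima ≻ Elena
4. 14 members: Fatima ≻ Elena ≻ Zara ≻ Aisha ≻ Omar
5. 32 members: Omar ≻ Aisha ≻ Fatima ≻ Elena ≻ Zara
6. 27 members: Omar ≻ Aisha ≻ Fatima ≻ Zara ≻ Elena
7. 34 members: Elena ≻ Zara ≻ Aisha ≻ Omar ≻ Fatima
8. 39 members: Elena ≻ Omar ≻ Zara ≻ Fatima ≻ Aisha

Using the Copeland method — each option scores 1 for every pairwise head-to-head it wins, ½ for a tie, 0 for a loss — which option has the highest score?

Elena

Elena: beats Fatima, Zara, Omar, and Aisha → score 4.
Fatima: beats Zara; loses to Elena, Omar, and Aisha → score 1.
Zara: loses to Elena, Fatima, Omar, and Aisha → score 0.
Omar: beats Fatima, Zara, and Aisha; loses to Elena → score 3.
Aisha: beats Fatima and Zara; loses to Elena and Omar → score 2.
Elena has the best pairwise record.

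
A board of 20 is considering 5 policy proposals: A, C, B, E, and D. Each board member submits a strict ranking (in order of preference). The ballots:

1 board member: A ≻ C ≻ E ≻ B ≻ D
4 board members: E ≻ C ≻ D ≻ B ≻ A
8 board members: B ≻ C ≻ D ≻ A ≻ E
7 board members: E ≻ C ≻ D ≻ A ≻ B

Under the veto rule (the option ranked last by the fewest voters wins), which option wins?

Last-place votes: A 4, C 0, B 7, E 8, D 1.
C is ranked last by the fewest voters, so C wins.

C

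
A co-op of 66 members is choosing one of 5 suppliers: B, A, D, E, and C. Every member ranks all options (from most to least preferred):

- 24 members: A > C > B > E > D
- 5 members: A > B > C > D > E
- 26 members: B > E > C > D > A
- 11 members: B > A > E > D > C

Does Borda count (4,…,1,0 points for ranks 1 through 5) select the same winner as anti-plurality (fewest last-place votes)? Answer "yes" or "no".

yes

Borda — scores: B 211, A 149, D 42, E 124, C 134. Winner: B.
Anti-plurality — last-place votes: B 0, A 26, D 24, E 5, C 11. Winner: B.
The two methods agree.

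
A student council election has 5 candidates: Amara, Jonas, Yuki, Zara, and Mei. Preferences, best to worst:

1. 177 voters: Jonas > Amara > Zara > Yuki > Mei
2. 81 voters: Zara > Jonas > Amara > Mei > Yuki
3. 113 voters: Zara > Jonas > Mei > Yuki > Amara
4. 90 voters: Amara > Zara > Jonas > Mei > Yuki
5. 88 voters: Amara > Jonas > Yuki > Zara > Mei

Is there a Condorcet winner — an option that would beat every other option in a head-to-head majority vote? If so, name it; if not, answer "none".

Checking pairwise contests:
Jonas beats Amara 371–178.
Zara beats Jonas 284–265.
Amara beats Yuki 436–113.
Amara beats Zara 355–194.
Amara beats Mei 436–113.
Every option loses at least one head-to-head, so there is no Condorcet winner.

none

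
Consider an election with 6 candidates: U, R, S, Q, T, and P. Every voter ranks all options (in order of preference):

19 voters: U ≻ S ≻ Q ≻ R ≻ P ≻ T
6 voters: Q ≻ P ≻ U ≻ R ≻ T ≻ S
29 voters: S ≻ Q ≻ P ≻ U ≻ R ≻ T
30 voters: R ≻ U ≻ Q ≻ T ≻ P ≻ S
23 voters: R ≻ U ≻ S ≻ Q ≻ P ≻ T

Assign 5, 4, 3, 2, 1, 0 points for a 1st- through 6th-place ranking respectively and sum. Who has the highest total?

U: 19·5 + 6·3 + 29·2 + 30·4 + 23·4 = 383
R: 19·2 + 6·2 + 29·1 + 30·5 + 23·5 = 344
S: 19·4 + 6·0 + 29·5 + 30·0 + 23·3 = 290
Q: 19·3 + 6·5 + 29·4 + 30·3 + 23·2 = 339
T: 19·0 + 6·1 + 29·0 + 30·2 + 23·0 = 66
P: 19·1 + 6·4 + 29·3 + 30·1 + 23·1 = 183
U has the highest Borda score (383).

U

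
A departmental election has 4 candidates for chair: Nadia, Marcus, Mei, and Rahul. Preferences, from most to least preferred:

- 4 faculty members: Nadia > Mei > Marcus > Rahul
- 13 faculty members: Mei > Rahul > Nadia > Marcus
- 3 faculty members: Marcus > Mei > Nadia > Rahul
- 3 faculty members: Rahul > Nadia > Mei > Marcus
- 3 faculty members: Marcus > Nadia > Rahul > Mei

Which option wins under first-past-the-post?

Mei

First-place votes: Nadia 4, Marcus 6, Mei 13, Rahul 3.
Mei has the most first-place votes.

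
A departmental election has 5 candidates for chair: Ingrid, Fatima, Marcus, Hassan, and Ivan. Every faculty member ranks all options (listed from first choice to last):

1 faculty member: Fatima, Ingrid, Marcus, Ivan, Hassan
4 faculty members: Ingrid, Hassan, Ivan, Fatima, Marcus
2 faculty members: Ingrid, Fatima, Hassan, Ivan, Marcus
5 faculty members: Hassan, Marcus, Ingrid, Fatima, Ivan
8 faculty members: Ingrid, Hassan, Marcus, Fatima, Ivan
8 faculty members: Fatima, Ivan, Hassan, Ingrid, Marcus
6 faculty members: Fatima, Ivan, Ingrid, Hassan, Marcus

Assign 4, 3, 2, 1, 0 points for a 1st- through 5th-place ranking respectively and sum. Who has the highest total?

Ingrid

Ingrid: 1·3 + 4·4 + 2·4 + 5·2 + 8·4 + 8·1 + 6·2 = 89
Fatima: 1·4 + 4·1 + 2·3 + 5·1 + 8·1 + 8·4 + 6·4 = 83
Marcus: 1·2 + 4·0 + 2·0 + 5·3 + 8·2 + 8·0 + 6·0 = 33
Hassan: 1·0 + 4·3 + 2·2 + 5·4 + 8·3 + 8·2 + 6·1 = 82
Ivan: 1·1 + 4·2 + 2·1 + 5·0 + 8·0 + 8·3 + 6·3 = 53
Ingrid has the highest Borda score (89).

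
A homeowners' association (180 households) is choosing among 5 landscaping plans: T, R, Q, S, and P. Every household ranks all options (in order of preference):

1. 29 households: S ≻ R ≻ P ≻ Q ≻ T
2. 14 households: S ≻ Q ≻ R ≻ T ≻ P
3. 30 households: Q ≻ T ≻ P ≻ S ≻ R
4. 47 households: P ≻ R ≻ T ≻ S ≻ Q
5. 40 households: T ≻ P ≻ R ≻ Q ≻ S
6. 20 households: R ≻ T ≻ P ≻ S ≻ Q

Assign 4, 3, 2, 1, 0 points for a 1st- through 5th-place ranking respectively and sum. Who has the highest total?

T: 29·0 + 14·1 + 30·3 + 47·2 + 40·4 + 20·3 = 418
R: 29·3 + 14·2 + 30·0 + 47·3 + 40·2 + 20·4 = 416
Q: 29·1 + 14·3 + 30·4 + 47·0 + 40·1 + 20·0 = 231
S: 29·4 + 14·4 + 30·1 + 47·1 + 40·0 + 20·1 = 269
P: 29·2 + 14·0 + 30·2 + 47·4 + 40·3 + 20·2 = 466
P has the highest Borda score (466).

P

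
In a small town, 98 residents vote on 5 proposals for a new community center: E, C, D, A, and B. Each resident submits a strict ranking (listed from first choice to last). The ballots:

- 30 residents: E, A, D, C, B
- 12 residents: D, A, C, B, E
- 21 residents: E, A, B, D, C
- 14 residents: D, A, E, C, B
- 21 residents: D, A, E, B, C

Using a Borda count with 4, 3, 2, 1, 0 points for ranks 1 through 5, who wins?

A

E: 30·4 + 12·0 + 21·4 + 14·2 + 21·2 = 274
C: 30·1 + 12·2 + 21·0 + 14·1 + 21·0 = 68
D: 30·2 + 12·4 + 21·1 + 14·4 + 21·4 = 269
A: 30·3 + 12·3 + 21·3 + 14·3 + 21·3 = 294
B: 30·0 + 12·1 + 21·2 + 14·0 + 21·1 = 75
A has the highest Borda score (294).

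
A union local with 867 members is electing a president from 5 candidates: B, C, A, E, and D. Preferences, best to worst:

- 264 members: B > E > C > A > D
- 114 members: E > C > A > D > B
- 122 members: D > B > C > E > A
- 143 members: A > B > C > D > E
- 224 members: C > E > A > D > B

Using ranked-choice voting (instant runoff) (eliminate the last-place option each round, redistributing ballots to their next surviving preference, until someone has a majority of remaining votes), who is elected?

B

Round 1: B 264, C 224, A 143, E 114, D 122. Eliminate E.
Round 2: B 264, C 338, A 143, D 122. Eliminate D.
Round 3: B 386, C 338, A 143. Eliminate A.
Round 4: B 529, C 338. B has a majority.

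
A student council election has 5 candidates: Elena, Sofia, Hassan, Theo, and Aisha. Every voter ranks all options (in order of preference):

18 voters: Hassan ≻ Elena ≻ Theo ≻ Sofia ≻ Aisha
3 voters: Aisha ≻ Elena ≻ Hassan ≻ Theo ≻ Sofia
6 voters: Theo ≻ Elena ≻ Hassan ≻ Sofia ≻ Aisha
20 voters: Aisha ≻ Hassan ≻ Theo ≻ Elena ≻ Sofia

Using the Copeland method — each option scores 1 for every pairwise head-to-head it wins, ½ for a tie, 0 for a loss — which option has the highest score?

Hassan

Elena: beats Sofia and Aisha; loses to Hassan and Theo → score 2.
Sofia: beats Aisha; loses to Elena, Hassan, and Theo → score 1.
Hassan: beats Elena, Sofia, Theo, and Aisha → score 4.
Theo: beats Elena, Sofia, and Aisha; loses to Hassan → score 3.
Aisha: loses to Elena, Sofia, Hassan, and Theo → score 0.
Hassan has the best pairwise record.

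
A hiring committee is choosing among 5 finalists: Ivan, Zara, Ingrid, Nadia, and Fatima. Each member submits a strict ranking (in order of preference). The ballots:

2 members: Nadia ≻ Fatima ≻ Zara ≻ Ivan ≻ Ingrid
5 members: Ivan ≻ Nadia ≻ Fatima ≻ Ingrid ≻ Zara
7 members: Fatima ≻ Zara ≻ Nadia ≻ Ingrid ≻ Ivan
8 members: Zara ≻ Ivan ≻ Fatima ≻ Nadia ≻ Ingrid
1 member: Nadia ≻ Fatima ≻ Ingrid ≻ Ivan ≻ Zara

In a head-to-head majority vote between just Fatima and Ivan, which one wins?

Voters preferring Fatima to Ivan: 10; preferring Ivan to Fatima: 13.
Ivan wins the head-to-head.

Ivan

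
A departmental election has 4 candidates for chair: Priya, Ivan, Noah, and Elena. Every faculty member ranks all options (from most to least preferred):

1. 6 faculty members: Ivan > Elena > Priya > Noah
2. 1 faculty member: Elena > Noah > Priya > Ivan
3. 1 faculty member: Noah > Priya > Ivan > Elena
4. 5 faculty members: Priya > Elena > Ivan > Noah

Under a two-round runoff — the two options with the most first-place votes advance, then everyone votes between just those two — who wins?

Round 1 first-place votes: Priya 5, Ivan 6, Noah 1, Elena 1.
Ivan and Priya advance.
Runoff: Ivan is preferred to Priya by 6 voters; Priya by 7.
Priya wins the runoff.

Priya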